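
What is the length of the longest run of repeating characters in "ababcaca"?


Input: "ababcaca"
Scanning for longest run:
  Position 1 ('b'): new char, reset run to 1
  Position 2 ('a'): new char, reset run to 1
  Position 3 ('b'): new char, reset run to 1
  Position 4 ('c'): new char, reset run to 1
  Position 5 ('a'): new char, reset run to 1
  Position 6 ('c'): new char, reset run to 1
  Position 7 ('a'): new char, reset run to 1
Longest run: 'a' with length 1

1


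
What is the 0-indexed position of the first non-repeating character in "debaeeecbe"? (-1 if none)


Input: debaeeecbe
Character frequencies:
  'a': 1
  'b': 2
  'c': 1
  'd': 1
  'e': 5
Scanning left to right for freq == 1:
  Position 0 ('d'): unique! => answer = 0

0


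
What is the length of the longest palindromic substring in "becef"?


Input: "becef"
Checking substrings for palindromes:
  [1:4] "ece" (len 3) => palindrome
Longest palindromic substring: "ece" with length 3

3


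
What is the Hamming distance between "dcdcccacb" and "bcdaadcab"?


Comparing "dcdcccacb" and "bcdaadcab" position by position:
  Position 0: 'd' vs 'b' => differ
  Position 1: 'c' vs 'c' => same
  Position 2: 'd' vs 'd' => same
  Position 3: 'c' vs 'a' => differ
  Position 4: 'c' vs 'a' => differ
  Position 5: 'c' vs 'd' => differ
  Position 6: 'a' vs 'c' => differ
  Position 7: 'c' vs 'a' => differ
  Position 8: 'b' vs 'b' => same
Total differences (Hamming distance): 6

6


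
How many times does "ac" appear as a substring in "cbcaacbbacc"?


Searching for "ac" in "cbcaacbbacc"
Scanning each position:
  Position 0: "cb" => no
  Position 1: "bc" => no
  Position 2: "ca" => no
  Position 3: "aa" => no
  Position 4: "ac" => MATCH
  Position 5: "cb" => no
  Position 6: "bb" => no
  Position 7: "ba" => no
  Position 8: "ac" => MATCH
  Position 9: "cc" => no
Total occurrences: 2

2


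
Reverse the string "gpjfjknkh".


Input: gpjfjknkh
Reading characters right to left:
  Position 8: 'h'
  Position 7: 'k'
  Position 6: 'n'
  Position 5: 'k'
  Position 4: 'j'
  Position 3: 'f'
  Position 2: 'j'
  Position 1: 'p'
  Position 0: 'g'
Reversed: hknkjfjpg

hknkjfjpg


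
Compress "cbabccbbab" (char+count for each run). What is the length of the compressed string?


Input: cbabccbbab
Runs:
  'c' x 1 => "c1"
  'b' x 1 => "b1"
  'a' x 1 => "a1"
  'b' x 1 => "b1"
  'c' x 2 => "c2"
  'b' x 2 => "b2"
  'a' x 1 => "a1"
  'b' x 1 => "b1"
Compressed: "c1b1a1b1c2b2a1b1"
Compressed length: 16

16


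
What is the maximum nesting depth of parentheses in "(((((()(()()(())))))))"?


Input: "(((((()(()()(())))))))"
Tracking depth:
  Position 0 '(': depth becomes 1
  Position 1 '(': depth becomes 2
  Position 2 '(': depth becomes 3
  Position 3 '(': depth becomes 4
  Position 4 '(': depth becomes 5
  Position 5 '(': depth becomes 6
  Position 6 ')': depth becomes 5
  Position 7 '(': depth becomes 6
  Position 8 '(': depth becomes 7
  Position 9 ')': depth becomes 6
  Position 10 '(': depth becomes 7
  Position 11 ')': depth becomes 6
  Position 12 '(': depth becomes 7
  Position 13 '(': depth becomes 8
  Position 14 ')': depth becomes 7
  Position 15 ')': depth becomes 6
  Position 16 ')': depth becomes 5
  Position 17 ')': depth becomes 4
  Position 18 ')': depth becomes 3
  Position 19 ')': depth becomes 2
  Position 20 ')': depth becomes 1
  Position 21 ')': depth becomes 0
Maximum depth reached: 8

8


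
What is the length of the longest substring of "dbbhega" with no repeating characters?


Input: "dbbhega"
Sliding window (track last position of each char):
  Position 0 ('d'): window [0,0] length 1 -- new best
  Position 1 ('b'): window [0,1] length 2 -- new best
  Position 2 ('b'): repeat (last at 1), move window start to 2
  Position 2 ('b'): window [2,2] length 1
  Position 3 ('h'): window [2,3] length 2
  Position 4 ('e'): window [2,4] length 3 -- new best
  Position 5 ('g'): window [2,5] length 4 -- new best
  Position 6 ('a'): window [2,6] length 5 -- new best
Longest substring with no repeats: "bhega" with length 5

5


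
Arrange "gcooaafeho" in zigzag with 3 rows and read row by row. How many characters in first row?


Zigzag "gcooaafeho" into 3 rows:
Placing characters:
  'g' => row 0
  'c' => row 1
  'o' => row 2
  'o' => row 1
  'a' => row 0
  'a' => row 1
  'f' => row 2
  'e' => row 1
  'h' => row 0
  'o' => row 1
Rows:
  Row 0: "gah"
  Row 1: "coaeo"
  Row 2: "of"
First row length: 3

3


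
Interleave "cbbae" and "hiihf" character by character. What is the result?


Interleaving "cbbae" and "hiihf":
  Position 0: 'c' from first, 'h' from second => "ch"
  Position 1: 'b' from first, 'i' from second => "bi"
  Position 2: 'b' from first, 'i' from second => "bi"
  Position 3: 'a' from first, 'h' from second => "ah"
  Position 4: 'e' from first, 'f' from second => "ef"
Result: chbibiahef

chbibiahef


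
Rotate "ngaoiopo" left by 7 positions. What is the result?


Input: "ngaoiopo", rotate left by 7
First 7 characters: "ngaoiop"
Remaining characters: "o"
Concatenate remaining + first: "o" + "ngaoiop" = "ongaoiop"

ongaoiop


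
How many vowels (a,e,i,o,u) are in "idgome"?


Input: idgome
Checking each character:
  'i' at position 0: vowel (running total: 1)
  'd' at position 1: consonant
  'g' at position 2: consonant
  'o' at position 3: vowel (running total: 2)
  'm' at position 4: consonant
  'e' at position 5: vowel (running total: 3)
Total vowels: 3

3


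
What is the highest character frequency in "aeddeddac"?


Input: aeddeddac
Character counts:
  'a': 2
  'c': 1
  'd': 4
  'e': 2
Maximum frequency: 4

4


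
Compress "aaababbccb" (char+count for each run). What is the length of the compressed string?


Input: aaababbccb
Runs:
  'a' x 3 => "a3"
  'b' x 1 => "b1"
  'a' x 1 => "a1"
  'b' x 2 => "b2"
  'c' x 2 => "c2"
  'b' x 1 => "b1"
Compressed: "a3b1a1b2c2b1"
Compressed length: 12

12


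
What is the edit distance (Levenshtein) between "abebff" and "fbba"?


Computing edit distance: "abebff" -> "fbba"
DP table:
           f    b    b    a
      0    1    2    3    4
  a   1    1    2    3    3
  b   2    2    1    2    3
  e   3    3    2    2    3
  b   4    4    3    2    3
  f   5    4    4    3    3
  f   6    5    5    4    4
Edit distance = dp[6][4] = 4

4


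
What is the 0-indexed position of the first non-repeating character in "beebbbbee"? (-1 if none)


Input: beebbbbee
Character frequencies:
  'b': 5
  'e': 4
Scanning left to right for freq == 1:
  Position 0 ('b'): freq=5, skip
  Position 1 ('e'): freq=4, skip
  Position 2 ('e'): freq=4, skip
  Position 3 ('b'): freq=5, skip
  Position 4 ('b'): freq=5, skip
  Position 5 ('b'): freq=5, skip
  Position 6 ('b'): freq=5, skip
  Position 7 ('e'): freq=4, skip
  Position 8 ('e'): freq=4, skip
  No unique character found => answer = -1

-1


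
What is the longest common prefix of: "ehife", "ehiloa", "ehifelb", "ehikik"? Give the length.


Words: ehife, ehiloa, ehifelb, ehikik
  Position 0: all 'e' => match
  Position 1: all 'h' => match
  Position 2: all 'i' => match
  Position 3: ('f', 'l', 'f', 'k') => mismatch, stop
LCP = "ehi" (length 3)

3


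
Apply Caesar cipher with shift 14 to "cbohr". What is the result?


Caesar cipher: shift "cbohr" by 14
  'c' (pos 2) + 14 = pos 16 = 'q'
  'b' (pos 1) + 14 = pos 15 = 'p'
  'o' (pos 14) + 14 = pos 2 = 'c'
  'h' (pos 7) + 14 = pos 21 = 'v'
  'r' (pos 17) + 14 = pos 5 = 'f'
Result: qpcvf

qpcvf


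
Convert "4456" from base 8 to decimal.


Input: "4456" in base 8
Positional expansion:
  Digit '4' (value 4) x 8^3 = 2048
  Digit '4' (value 4) x 8^2 = 256
  Digit '5' (value 5) x 8^1 = 40
  Digit '6' (value 6) x 8^0 = 6
Sum = 2350

2350


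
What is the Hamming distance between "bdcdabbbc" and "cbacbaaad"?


Comparing "bdcdabbbc" and "cbacbaaad" position by position:
  Position 0: 'b' vs 'c' => differ
  Position 1: 'd' vs 'b' => differ
  Position 2: 'c' vs 'a' => differ
  Position 3: 'd' vs 'c' => differ
  Position 4: 'a' vs 'b' => differ
  Position 5: 'b' vs 'a' => differ
  Position 6: 'b' vs 'a' => differ
  Position 7: 'b' vs 'a' => differ
  Position 8: 'c' vs 'd' => differ
Total differences (Hamming distance): 9

9


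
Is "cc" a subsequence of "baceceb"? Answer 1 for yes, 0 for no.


Check if "cc" is a subsequence of "baceceb"
Greedy scan:
  Position 0 ('b'): no match needed
  Position 1 ('a'): no match needed
  Position 2 ('c'): matches sub[0] = 'c'
  Position 3 ('e'): no match needed
  Position 4 ('c'): matches sub[1] = 'c'
  Position 5 ('e'): no match needed
  Position 6 ('b'): no match needed
All 2 characters matched => is a subsequence

1


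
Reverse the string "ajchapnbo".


Input: ajchapnbo
Reading characters right to left:
  Position 8: 'o'
  Position 7: 'b'
  Position 6: 'n'
  Position 5: 'p'
  Position 4: 'a'
  Position 3: 'h'
  Position 2: 'c'
  Position 1: 'j'
  Position 0: 'a'
Reversed: obnpahcja

obnpahcja


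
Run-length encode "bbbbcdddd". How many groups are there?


Input: bbbbcdddd
Scanning for consecutive runs:
  Group 1: 'b' x 4 (positions 0-3)
  Group 2: 'c' x 1 (positions 4-4)
  Group 3: 'd' x 4 (positions 5-8)
Total groups: 3

3


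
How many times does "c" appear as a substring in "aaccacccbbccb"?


Searching for "c" in "aaccacccbbccb"
Scanning each position:
  Position 0: "a" => no
  Position 1: "a" => no
  Position 2: "c" => MATCH
  Position 3: "c" => MATCH
  Position 4: "a" => no
  Position 5: "c" => MATCH
  Position 6: "c" => MATCH
  Position 7: "c" => MATCH
  Position 8: "b" => no
  Position 9: "b" => no
  Position 10: "c" => MATCH
  Position 11: "c" => MATCH
  Position 12: "b" => no
Total occurrences: 7

7


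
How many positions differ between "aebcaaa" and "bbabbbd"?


Comparing "aebcaaa" and "bbabbbd" position by position:
  Position 0: 'a' vs 'b' => DIFFER
  Position 1: 'e' vs 'b' => DIFFER
  Position 2: 'b' vs 'a' => DIFFER
  Position 3: 'c' vs 'b' => DIFFER
  Position 4: 'a' vs 'b' => DIFFER
  Position 5: 'a' vs 'b' => DIFFER
  Position 6: 'a' vs 'd' => DIFFER
Positions that differ: 7

7


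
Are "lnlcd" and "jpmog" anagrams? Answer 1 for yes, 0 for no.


Strings: "lnlcd", "jpmog"
Sorted first:  cdlln
Sorted second: gjmop
Differ at position 0: 'c' vs 'g' => not anagrams

0


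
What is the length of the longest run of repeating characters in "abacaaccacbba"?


Input: "abacaaccacbba"
Scanning for longest run:
  Position 1 ('b'): new char, reset run to 1
  Position 2 ('a'): new char, reset run to 1
  Position 3 ('c'): new char, reset run to 1
  Position 4 ('a'): new char, reset run to 1
  Position 5 ('a'): continues run of 'a', length=2
  Position 6 ('c'): new char, reset run to 1
  Position 7 ('c'): continues run of 'c', length=2
  Position 8 ('a'): new char, reset run to 1
  Position 9 ('c'): new char, reset run to 1
  Position 10 ('b'): new char, reset run to 1
  Position 11 ('b'): continues run of 'b', length=2
  Position 12 ('a'): new char, reset run to 1
Longest run: 'a' with length 2

2


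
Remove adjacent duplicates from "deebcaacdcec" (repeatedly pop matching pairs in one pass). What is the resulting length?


Input: deebcaacdcec
Stack-based adjacent duplicate removal:
  Read 'd': push. Stack: d
  Read 'e': push. Stack: de
  Read 'e': matches stack top 'e' => pop. Stack: d
  Read 'b': push. Stack: db
  Read 'c': push. Stack: dbc
  Read 'a': push. Stack: dbca
  Read 'a': matches stack top 'a' => pop. Stack: dbc
  Read 'c': matches stack top 'c' => pop. Stack: db
  Read 'd': push. Stack: dbd
  Read 'c': push. Stack: dbdc
  Read 'e': push. Stack: dbdce
  Read 'c': push. Stack: dbdcec
Final stack: "dbdcec" (length 6)

6


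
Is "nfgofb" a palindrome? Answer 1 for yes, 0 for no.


Input: nfgofb
Reversed: bfogfn
  Compare pos 0 ('n') with pos 5 ('b'): MISMATCH
  Compare pos 1 ('f') with pos 4 ('f'): match
  Compare pos 2 ('g') with pos 3 ('o'): MISMATCH
Result: not a palindrome

0


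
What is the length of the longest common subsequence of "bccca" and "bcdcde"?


LCS of "bccca" and "bcdcde"
DP table:
           b    c    d    c    d    e
      0    0    0    0    0    0    0
  b   0    1    1    1    1    1    1
  c   0    1    2    2    2    2    2
  c   0    1    2    2    3    3    3
  c   0    1    2    2    3    3    3
  a   0    1    2    2    3    3    3
LCS length = dp[5][6] = 3

3


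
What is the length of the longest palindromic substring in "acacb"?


Input: "acacb"
Checking substrings for palindromes:
  [0:3] "aca" (len 3) => palindrome
  [1:4] "cac" (len 3) => palindrome
Longest palindromic substring: "aca" with length 3

3


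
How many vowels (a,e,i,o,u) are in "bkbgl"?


Input: bkbgl
Checking each character:
  'b' at position 0: consonant
  'k' at position 1: consonant
  'b' at position 2: consonant
  'g' at position 3: consonant
  'l' at position 4: consonant
Total vowels: 0

0


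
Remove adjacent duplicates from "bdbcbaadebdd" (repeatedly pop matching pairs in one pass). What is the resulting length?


Input: bdbcbaadebdd
Stack-based adjacent duplicate removal:
  Read 'b': push. Stack: b
  Read 'd': push. Stack: bd
  Read 'b': push. Stack: bdb
  Read 'c': push. Stack: bdbc
  Read 'b': push. Stack: bdbcb
  Read 'a': push. Stack: bdbcba
  Read 'a': matches stack top 'a' => pop. Stack: bdbcb
  Read 'd': push. Stack: bdbcbd
  Read 'e': push. Stack: bdbcbde
  Read 'b': push. Stack: bdbcbdeb
  Read 'd': push. Stack: bdbcbdebd
  Read 'd': matches stack top 'd' => pop. Stack: bdbcbdeb
Final stack: "bdbcbdeb" (length 8)

8


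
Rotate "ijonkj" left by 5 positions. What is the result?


Input: "ijonkj", rotate left by 5
First 5 characters: "ijonk"
Remaining characters: "j"
Concatenate remaining + first: "j" + "ijonk" = "jijonk"

jijonk


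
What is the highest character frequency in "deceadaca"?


Input: deceadaca
Character counts:
  'a': 3
  'c': 2
  'd': 2
  'e': 2
Maximum frequency: 3

3


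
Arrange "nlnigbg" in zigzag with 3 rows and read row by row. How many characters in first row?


Zigzag "nlnigbg" into 3 rows:
Placing characters:
  'n' => row 0
  'l' => row 1
  'n' => row 2
  'i' => row 1
  'g' => row 0
  'b' => row 1
  'g' => row 2
Rows:
  Row 0: "ng"
  Row 1: "lib"
  Row 2: "ng"
First row length: 2

2


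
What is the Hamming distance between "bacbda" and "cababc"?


Comparing "bacbda" and "cababc" position by position:
  Position 0: 'b' vs 'c' => differ
  Position 1: 'a' vs 'a' => same
  Position 2: 'c' vs 'b' => differ
  Position 3: 'b' vs 'a' => differ
  Position 4: 'd' vs 'b' => differ
  Position 5: 'a' vs 'c' => differ
Total differences (Hamming distance): 5

5


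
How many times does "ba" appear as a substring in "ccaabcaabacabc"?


Searching for "ba" in "ccaabcaabacabc"
Scanning each position:
  Position 0: "cc" => no
  Position 1: "ca" => no
  Position 2: "aa" => no
  Position 3: "ab" => no
  Position 4: "bc" => no
  Position 5: "ca" => no
  Position 6: "aa" => no
  Position 7: "ab" => no
  Position 8: "ba" => MATCH
  Position 9: "ac" => no
  Position 10: "ca" => no
  Position 11: "ab" => no
  Position 12: "bc" => no
Total occurrences: 1

1


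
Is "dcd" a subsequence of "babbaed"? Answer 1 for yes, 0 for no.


Check if "dcd" is a subsequence of "babbaed"
Greedy scan:
  Position 0 ('b'): no match needed
  Position 1 ('a'): no match needed
  Position 2 ('b'): no match needed
  Position 3 ('b'): no match needed
  Position 4 ('a'): no match needed
  Position 5 ('e'): no match needed
  Position 6 ('d'): matches sub[0] = 'd'
Only matched 1/3 characters => not a subsequence

0


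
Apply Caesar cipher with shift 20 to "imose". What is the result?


Caesar cipher: shift "imose" by 20
  'i' (pos 8) + 20 = pos 2 = 'c'
  'm' (pos 12) + 20 = pos 6 = 'g'
  'o' (pos 14) + 20 = pos 8 = 'i'
  's' (pos 18) + 20 = pos 12 = 'm'
  'e' (pos 4) + 20 = pos 24 = 'y'
Result: cgimy

cgimy


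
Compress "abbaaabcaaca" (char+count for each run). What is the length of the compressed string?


Input: abbaaabcaaca
Runs:
  'a' x 1 => "a1"
  'b' x 2 => "b2"
  'a' x 3 => "a3"
  'b' x 1 => "b1"
  'c' x 1 => "c1"
  'a' x 2 => "a2"
  'c' x 1 => "c1"
  'a' x 1 => "a1"
Compressed: "a1b2a3b1c1a2c1a1"
Compressed length: 16

16


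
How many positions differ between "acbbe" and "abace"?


Comparing "acbbe" and "abace" position by position:
  Position 0: 'a' vs 'a' => same
  Position 1: 'c' vs 'b' => DIFFER
  Position 2: 'b' vs 'a' => DIFFER
  Position 3: 'b' vs 'c' => DIFFER
  Position 4: 'e' vs 'e' => same
Positions that differ: 3

3


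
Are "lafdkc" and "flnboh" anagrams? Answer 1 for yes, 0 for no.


Strings: "lafdkc", "flnboh"
Sorted first:  acdfkl
Sorted second: bfhlno
Differ at position 0: 'a' vs 'b' => not anagrams

0


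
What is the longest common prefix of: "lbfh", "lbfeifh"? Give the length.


Words: lbfh, lbfeifh
  Position 0: all 'l' => match
  Position 1: all 'b' => match
  Position 2: all 'f' => match
  Position 3: ('h', 'e') => mismatch, stop
LCP = "lbf" (length 3)

3


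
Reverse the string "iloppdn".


Input: iloppdn
Reading characters right to left:
  Position 6: 'n'
  Position 5: 'd'
  Position 4: 'p'
  Position 3: 'p'
  Position 2: 'o'
  Position 1: 'l'
  Position 0: 'i'
Reversed: ndppoli

ndppoli


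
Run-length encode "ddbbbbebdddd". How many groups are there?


Input: ddbbbbebdddd
Scanning for consecutive runs:
  Group 1: 'd' x 2 (positions 0-1)
  Group 2: 'b' x 4 (positions 2-5)
  Group 3: 'e' x 1 (positions 6-6)
  Group 4: 'b' x 1 (positions 7-7)
  Group 5: 'd' x 4 (positions 8-11)
Total groups: 5

5


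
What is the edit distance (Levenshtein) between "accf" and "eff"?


Computing edit distance: "accf" -> "eff"
DP table:
           e    f    f
      0    1    2    3
  a   1    1    2    3
  c   2    2    2    3
  c   3    3    3    3
  f   4    4    3    3
Edit distance = dp[4][3] = 3

3


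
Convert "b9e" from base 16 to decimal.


Input: "b9e" in base 16
Positional expansion:
  Digit 'b' (value 11) x 16^2 = 2816
  Digit '9' (value 9) x 16^1 = 144
  Digit 'e' (value 14) x 16^0 = 14
Sum = 2974

2974


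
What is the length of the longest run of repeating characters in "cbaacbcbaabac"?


Input: "cbaacbcbaabac"
Scanning for longest run:
  Position 1 ('b'): new char, reset run to 1
  Position 2 ('a'): new char, reset run to 1
  Position 3 ('a'): continues run of 'a', length=2
  Position 4 ('c'): new char, reset run to 1
  Position 5 ('b'): new char, reset run to 1
  Position 6 ('c'): new char, reset run to 1
  Position 7 ('b'): new char, reset run to 1
  Position 8 ('a'): new char, reset run to 1
  Position 9 ('a'): continues run of 'a', length=2
  Position 10 ('b'): new char, reset run to 1
  Position 11 ('a'): new char, reset run to 1
  Position 12 ('c'): new char, reset run to 1
Longest run: 'a' with length 2

2


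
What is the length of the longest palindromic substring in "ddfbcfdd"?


Input: "ddfbcfdd"
Checking substrings for palindromes:
  [0:2] "dd" (len 2) => palindrome
  [6:8] "dd" (len 2) => palindrome
Longest palindromic substring: "dd" with length 2

2


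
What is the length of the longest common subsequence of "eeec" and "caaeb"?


LCS of "eeec" and "caaeb"
DP table:
           c    a    a    e    b
      0    0    0    0    0    0
  e   0    0    0    0    1    1
  e   0    0    0    0    1    1
  e   0    0    0    0    1    1
  c   0    1    1    1    1    1
LCS length = dp[4][5] = 1

1


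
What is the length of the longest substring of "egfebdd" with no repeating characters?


Input: "egfebdd"
Sliding window (track last position of each char):
  Position 0 ('e'): window [0,0] length 1 -- new best
  Position 1 ('g'): window [0,1] length 2 -- new best
  Position 2 ('f'): window [0,2] length 3 -- new best
  Position 3 ('e'): repeat (last at 0), move window start to 1
  Position 3 ('e'): window [1,3] length 3
  Position 4 ('b'): window [1,4] length 4 -- new best
  Position 5 ('d'): window [1,5] length 5 -- new best
  Position 6 ('d'): repeat (last at 5), move window start to 6
  Position 6 ('d'): window [6,6] length 1
Longest substring with no repeats: "gfebd" with length 5

5


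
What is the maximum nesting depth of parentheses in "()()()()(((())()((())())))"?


Input: "()()()()(((())()((())())))"
Tracking depth:
  Position 0 '(': depth becomes 1
  Position 1 ')': depth becomes 0
  Position 2 '(': depth becomes 1
  Position 3 ')': depth becomes 0
  Position 4 '(': depth becomes 1
  Position 5 ')': depth becomes 0
  Position 6 '(': depth becomes 1
  Position 7 ')': depth becomes 0
  Position 8 '(': depth becomes 1
  Position 9 '(': depth becomes 2
  Position 10 '(': depth becomes 3
  Position 11 '(': depth becomes 4
  Position 12 ')': depth becomes 3
  Position 13 ')': depth becomes 2
  Position 14 '(': depth becomes 3
  Position 15 ')': depth becomes 2
  Position 16 '(': depth becomes 3
  Position 17 '(': depth becomes 4
  Position 18 '(': depth becomes 5
  Position 19 ')': depth becomes 4
  Position 20 ')': depth becomes 3
  Position 21 '(': depth becomes 4
  Position 22 ')': depth becomes 3
  Position 23 ')': depth becomes 2
  Position 24 ')': depth becomes 1
  Position 25 ')': depth becomes 0
Maximum depth reached: 5

5


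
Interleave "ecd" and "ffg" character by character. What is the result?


Interleaving "ecd" and "ffg":
  Position 0: 'e' from first, 'f' from second => "ef"
  Position 1: 'c' from first, 'f' from second => "cf"
  Position 2: 'd' from first, 'g' from second => "dg"
Result: efcfdg

efcfdg


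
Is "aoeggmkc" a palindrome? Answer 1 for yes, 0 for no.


Input: aoeggmkc
Reversed: ckmggeoa
  Compare pos 0 ('a') with pos 7 ('c'): MISMATCH
  Compare pos 1 ('o') with pos 6 ('k'): MISMATCH
  Compare pos 2 ('e') with pos 5 ('m'): MISMATCH
  Compare pos 3 ('g') with pos 4 ('g'): match
Result: not a palindrome

0


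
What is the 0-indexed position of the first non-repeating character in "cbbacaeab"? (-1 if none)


Input: cbbacaeab
Character frequencies:
  'a': 3
  'b': 3
  'c': 2
  'e': 1
Scanning left to right for freq == 1:
  Position 0 ('c'): freq=2, skip
  Position 1 ('b'): freq=3, skip
  Position 2 ('b'): freq=3, skip
  Position 3 ('a'): freq=3, skip
  Position 4 ('c'): freq=2, skip
  Position 5 ('a'): freq=3, skip
  Position 6 ('e'): unique! => answer = 6

6


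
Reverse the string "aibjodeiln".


Input: aibjodeiln
Reading characters right to left:
  Position 9: 'n'
  Position 8: 'l'
  Position 7: 'i'
  Position 6: 'e'
  Position 5: 'd'
  Position 4: 'o'
  Position 3: 'j'
  Position 2: 'b'
  Position 1: 'i'
  Position 0: 'a'
Reversed: nliedojbia

nliedojbia


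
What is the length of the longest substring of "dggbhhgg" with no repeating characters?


Input: "dggbhhgg"
Sliding window (track last position of each char):
  Position 0 ('d'): window [0,0] length 1 -- new best
  Position 1 ('g'): window [0,1] length 2 -- new best
  Position 2 ('g'): repeat (last at 1), move window start to 2
  Position 2 ('g'): window [2,2] length 1
  Position 3 ('b'): window [2,3] length 2
  Position 4 ('h'): window [2,4] length 3 -- new best
  Position 5 ('h'): repeat (last at 4), move window start to 5
  Position 5 ('h'): window [5,5] length 1
  Position 6 ('g'): window [5,6] length 2
  Position 7 ('g'): repeat (last at 6), move window start to 7
  Position 7 ('g'): window [7,7] length 1
Longest substring with no repeats: "gbh" with length 3

3


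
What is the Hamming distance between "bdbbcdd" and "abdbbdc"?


Comparing "bdbbcdd" and "abdbbdc" position by position:
  Position 0: 'b' vs 'a' => differ
  Position 1: 'd' vs 'b' => differ
  Position 2: 'b' vs 'd' => differ
  Position 3: 'b' vs 'b' => same
  Position 4: 'c' vs 'b' => differ
  Position 5: 'd' vs 'd' => same
  Position 6: 'd' vs 'c' => differ
Total differences (Hamming distance): 5

5


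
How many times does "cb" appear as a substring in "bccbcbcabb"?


Searching for "cb" in "bccbcbcabb"
Scanning each position:
  Position 0: "bc" => no
  Position 1: "cc" => no
  Position 2: "cb" => MATCH
  Position 3: "bc" => no
  Position 4: "cb" => MATCH
  Position 5: "bc" => no
  Position 6: "ca" => no
  Position 7: "ab" => no
  Position 8: "bb" => no
Total occurrences: 2

2


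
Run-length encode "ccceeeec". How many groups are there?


Input: ccceeeec
Scanning for consecutive runs:
  Group 1: 'c' x 3 (positions 0-2)
  Group 2: 'e' x 4 (positions 3-6)
  Group 3: 'c' x 1 (positions 7-7)
Total groups: 3

3


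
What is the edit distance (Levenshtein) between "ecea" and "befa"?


Computing edit distance: "ecea" -> "befa"
DP table:
           b    e    f    a
      0    1    2    3    4
  e   1    1    1    2    3
  c   2    2    2    2    3
  e   3    3    2    3    3
  a   4    4    3    3    3
Edit distance = dp[4][4] = 3

3


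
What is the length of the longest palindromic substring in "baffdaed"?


Input: "baffdaed"
Checking substrings for palindromes:
  [2:4] "ff" (len 2) => palindrome
Longest palindromic substring: "ff" with length 2

2


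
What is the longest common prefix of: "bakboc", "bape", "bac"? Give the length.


Words: bakboc, bape, bac
  Position 0: all 'b' => match
  Position 1: all 'a' => match
  Position 2: ('k', 'p', 'c') => mismatch, stop
LCP = "ba" (length 2)

2


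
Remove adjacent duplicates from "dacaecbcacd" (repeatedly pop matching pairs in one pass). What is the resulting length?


Input: dacaecbcacd
Stack-based adjacent duplicate removal:
  Read 'd': push. Stack: d
  Read 'a': push. Stack: da
  Read 'c': push. Stack: dac
  Read 'a': push. Stack: daca
  Read 'e': push. Stack: dacae
  Read 'c': push. Stack: dacaec
  Read 'b': push. Stack: dacaecb
  Read 'c': push. Stack: dacaecbc
  Read 'a': push. Stack: dacaecbca
  Read 'c': push. Stack: dacaecbcac
  Read 'd': push. Stack: dacaecbcacd
Final stack: "dacaecbcacd" (length 11)

11


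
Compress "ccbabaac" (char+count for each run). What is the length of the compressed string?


Input: ccbabaac
Runs:
  'c' x 2 => "c2"
  'b' x 1 => "b1"
  'a' x 1 => "a1"
  'b' x 1 => "b1"
  'a' x 2 => "a2"
  'c' x 1 => "c1"
Compressed: "c2b1a1b1a2c1"
Compressed length: 12

12


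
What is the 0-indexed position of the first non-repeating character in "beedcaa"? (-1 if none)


Input: beedcaa
Character frequencies:
  'a': 2
  'b': 1
  'c': 1
  'd': 1
  'e': 2
Scanning left to right for freq == 1:
  Position 0 ('b'): unique! => answer = 0

0


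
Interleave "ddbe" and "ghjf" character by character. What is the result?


Interleaving "ddbe" and "ghjf":
  Position 0: 'd' from first, 'g' from second => "dg"
  Position 1: 'd' from first, 'h' from second => "dh"
  Position 2: 'b' from first, 'j' from second => "bj"
  Position 3: 'e' from first, 'f' from second => "ef"
Result: dgdhbjef

dgdhbjef


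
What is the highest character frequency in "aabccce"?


Input: aabccce
Character counts:
  'a': 2
  'b': 1
  'c': 3
  'e': 1
Maximum frequency: 3

3


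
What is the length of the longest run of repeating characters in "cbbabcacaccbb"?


Input: "cbbabcacaccbb"
Scanning for longest run:
  Position 1 ('b'): new char, reset run to 1
  Position 2 ('b'): continues run of 'b', length=2
  Position 3 ('a'): new char, reset run to 1
  Position 4 ('b'): new char, reset run to 1
  Position 5 ('c'): new char, reset run to 1
  Position 6 ('a'): new char, reset run to 1
  Position 7 ('c'): new char, reset run to 1
  Position 8 ('a'): new char, reset run to 1
  Position 9 ('c'): new char, reset run to 1
  Position 10 ('c'): continues run of 'c', length=2
  Position 11 ('b'): new char, reset run to 1
  Position 12 ('b'): continues run of 'b', length=2
Longest run: 'b' with length 2

2


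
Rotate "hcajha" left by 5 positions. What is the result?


Input: "hcajha", rotate left by 5
First 5 characters: "hcajh"
Remaining characters: "a"
Concatenate remaining + first: "a" + "hcajh" = "ahcajh"

ahcajh


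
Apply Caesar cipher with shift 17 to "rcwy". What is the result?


Caesar cipher: shift "rcwy" by 17
  'r' (pos 17) + 17 = pos 8 = 'i'
  'c' (pos 2) + 17 = pos 19 = 't'
  'w' (pos 22) + 17 = pos 13 = 'n'
  'y' (pos 24) + 17 = pos 15 = 'p'
Result: itnp

itnp


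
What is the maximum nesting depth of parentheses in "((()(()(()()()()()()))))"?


Input: "((()(()(()()()()()()))))"
Tracking depth:
  Position 0 '(': depth becomes 1
  Position 1 '(': depth becomes 2
  Position 2 '(': depth becomes 3
  Position 3 ')': depth becomes 2
  Position 4 '(': depth becomes 3
  Position 5 '(': depth becomes 4
  Position 6 ')': depth becomes 3
  Position 7 '(': depth becomes 4
  Position 8 '(': depth becomes 5
  Position 9 ')': depth becomes 4
  Position 10 '(': depth becomes 5
  Position 11 ')': depth becomes 4
  Position 12 '(': depth becomes 5
  Position 13 ')': depth becomes 4
  Position 14 '(': depth becomes 5
  Position 15 ')': depth becomes 4
  Position 16 '(': depth becomes 5
  Position 17 ')': depth becomes 4
  Position 18 '(': depth becomes 5
  Position 19 ')': depth becomes 4
  Position 20 ')': depth becomes 3
  Position 21 ')': depth becomes 2
  Position 22 ')': depth becomes 1
  Position 23 ')': depth becomes 0
Maximum depth reached: 5

5


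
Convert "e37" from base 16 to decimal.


Input: "e37" in base 16
Positional expansion:
  Digit 'e' (value 14) x 16^2 = 3584
  Digit '3' (value 3) x 16^1 = 48
  Digit '7' (value 7) x 16^0 = 7
Sum = 3639

3639


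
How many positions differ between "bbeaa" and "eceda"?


Comparing "bbeaa" and "eceda" position by position:
  Position 0: 'b' vs 'e' => DIFFER
  Position 1: 'b' vs 'c' => DIFFER
  Position 2: 'e' vs 'e' => same
  Position 3: 'a' vs 'd' => DIFFER
  Position 4: 'a' vs 'a' => same
Positions that differ: 3

3


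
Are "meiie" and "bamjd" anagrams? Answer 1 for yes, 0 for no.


Strings: "meiie", "bamjd"
Sorted first:  eeiim
Sorted second: abdjm
Differ at position 0: 'e' vs 'a' => not anagrams

0


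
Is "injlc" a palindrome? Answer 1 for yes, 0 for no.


Input: injlc
Reversed: cljni
  Compare pos 0 ('i') with pos 4 ('c'): MISMATCH
  Compare pos 1 ('n') with pos 3 ('l'): MISMATCH
Result: not a palindrome

0


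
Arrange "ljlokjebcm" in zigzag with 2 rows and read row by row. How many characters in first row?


Zigzag "ljlokjebcm" into 2 rows:
Placing characters:
  'l' => row 0
  'j' => row 1
  'l' => row 0
  'o' => row 1
  'k' => row 0
  'j' => row 1
  'e' => row 0
  'b' => row 1
  'c' => row 0
  'm' => row 1
Rows:
  Row 0: "llkec"
  Row 1: "jojbm"
First row length: 5

5


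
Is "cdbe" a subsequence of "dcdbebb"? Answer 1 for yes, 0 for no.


Check if "cdbe" is a subsequence of "dcdbebb"
Greedy scan:
  Position 0 ('d'): no match needed
  Position 1 ('c'): matches sub[0] = 'c'
  Position 2 ('d'): matches sub[1] = 'd'
  Position 3 ('b'): matches sub[2] = 'b'
  Position 4 ('e'): matches sub[3] = 'e'
  Position 5 ('b'): no match needed
  Position 6 ('b'): no match needed
All 4 characters matched => is a subsequence

1


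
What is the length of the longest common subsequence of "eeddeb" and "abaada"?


LCS of "eeddeb" and "abaada"
DP table:
           a    b    a    a    d    a
      0    0    0    0    0    0    0
  e   0    0    0    0    0    0    0
  e   0    0    0    0    0    0    0
  d   0    0    0    0    0    1    1
  d   0    0    0    0    0    1    1
  e   0    0    0    0    0    1    1
  b   0    0    1    1    1    1    1
LCS length = dp[6][6] = 1

1


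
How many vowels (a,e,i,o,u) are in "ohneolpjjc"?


Input: ohneolpjjc
Checking each character:
  'o' at position 0: vowel (running total: 1)
  'h' at position 1: consonant
  'n' at position 2: consonant
  'e' at position 3: vowel (running total: 2)
  'o' at position 4: vowel (running total: 3)
  'l' at position 5: consonant
  'p' at position 6: consonant
  'j' at position 7: consonant
  'j' at position 8: consonant
  'c' at position 9: consonant
Total vowels: 3

3


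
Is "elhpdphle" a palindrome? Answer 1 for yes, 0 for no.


Input: elhpdphle
Reversed: elhpdphle
  Compare pos 0 ('e') with pos 8 ('e'): match
  Compare pos 1 ('l') with pos 7 ('l'): match
  Compare pos 2 ('h') with pos 6 ('h'): match
  Compare pos 3 ('p') with pos 5 ('p'): match
Result: palindrome

1


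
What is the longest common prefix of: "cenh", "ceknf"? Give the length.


Words: cenh, ceknf
  Position 0: all 'c' => match
  Position 1: all 'e' => match
  Position 2: ('n', 'k') => mismatch, stop
LCP = "ce" (length 2)

2


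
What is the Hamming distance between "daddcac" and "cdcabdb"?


Comparing "daddcac" and "cdcabdb" position by position:
  Position 0: 'd' vs 'c' => differ
  Position 1: 'a' vs 'd' => differ
  Position 2: 'd' vs 'c' => differ
  Position 3: 'd' vs 'a' => differ
  Position 4: 'c' vs 'b' => differ
  Position 5: 'a' vs 'd' => differ
  Position 6: 'c' vs 'b' => differ
Total differences (Hamming distance): 7

7


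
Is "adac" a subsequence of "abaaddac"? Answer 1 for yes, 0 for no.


Check if "adac" is a subsequence of "abaaddac"
Greedy scan:
  Position 0 ('a'): matches sub[0] = 'a'
  Position 1 ('b'): no match needed
  Position 2 ('a'): no match needed
  Position 3 ('a'): no match needed
  Position 4 ('d'): matches sub[1] = 'd'
  Position 5 ('d'): no match needed
  Position 6 ('a'): matches sub[2] = 'a'
  Position 7 ('c'): matches sub[3] = 'c'
All 4 characters matched => is a subsequence

1


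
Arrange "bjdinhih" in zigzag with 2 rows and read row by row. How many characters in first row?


Zigzag "bjdinhih" into 2 rows:
Placing characters:
  'b' => row 0
  'j' => row 1
  'd' => row 0
  'i' => row 1
  'n' => row 0
  'h' => row 1
  'i' => row 0
  'h' => row 1
Rows:
  Row 0: "bdni"
  Row 1: "jihh"
First row length: 4

4


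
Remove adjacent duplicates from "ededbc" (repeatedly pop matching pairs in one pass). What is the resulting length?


Input: ededbc
Stack-based adjacent duplicate removal:
  Read 'e': push. Stack: e
  Read 'd': push. Stack: ed
  Read 'e': push. Stack: ede
  Read 'd': push. Stack: eded
  Read 'b': push. Stack: ededb
  Read 'c': push. Stack: ededbc
Final stack: "ededbc" (length 6)

6


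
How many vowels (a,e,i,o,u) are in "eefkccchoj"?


Input: eefkccchoj
Checking each character:
  'e' at position 0: vowel (running total: 1)
  'e' at position 1: vowel (running total: 2)
  'f' at position 2: consonant
  'k' at position 3: consonant
  'c' at position 4: consonant
  'c' at position 5: consonant
  'c' at position 6: consonant
  'h' at position 7: consonant
  'o' at position 8: vowel (running total: 3)
  'j' at position 9: consonant
Total vowels: 3

3


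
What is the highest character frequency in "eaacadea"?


Input: eaacadea
Character counts:
  'a': 4
  'c': 1
  'd': 1
  'e': 2
Maximum frequency: 4

4


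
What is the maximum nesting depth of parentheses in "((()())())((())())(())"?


Input: "((()())())((())())(())"
Tracking depth:
  Position 0 '(': depth becomes 1
  Position 1 '(': depth becomes 2
  Position 2 '(': depth becomes 3
  Position 3 ')': depth becomes 2
  Position 4 '(': depth becomes 3
  Position 5 ')': depth becomes 2
  Position 6 ')': depth becomes 1
  Position 7 '(': depth becomes 2
  Position 8 ')': depth becomes 1
  Position 9 ')': depth becomes 0
  Position 10 '(': depth becomes 1
  Position 11 '(': depth becomes 2
  Position 12 '(': depth becomes 3
  Position 13 ')': depth becomes 2
  Position 14 ')': depth becomes 1
  Position 15 '(': depth becomes 2
  Position 16 ')': depth becomes 1
  Position 17 ')': depth becomes 0
  Position 18 '(': depth becomes 1
  Position 19 '(': depth becomes 2
  Position 20 ')': depth becomes 1
  Position 21 ')': depth becomes 0
Maximum depth reached: 3

3


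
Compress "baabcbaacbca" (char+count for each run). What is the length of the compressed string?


Input: baabcbaacbca
Runs:
  'b' x 1 => "b1"
  'a' x 2 => "a2"
  'b' x 1 => "b1"
  'c' x 1 => "c1"
  'b' x 1 => "b1"
  'a' x 2 => "a2"
  'c' x 1 => "c1"
  'b' x 1 => "b1"
  'c' x 1 => "c1"
  'a' x 1 => "a1"
Compressed: "b1a2b1c1b1a2c1b1c1a1"
Compressed length: 20

20


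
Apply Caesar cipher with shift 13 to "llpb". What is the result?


Caesar cipher: shift "llpb" by 13
  'l' (pos 11) + 13 = pos 24 = 'y'
  'l' (pos 11) + 13 = pos 24 = 'y'
  'p' (pos 15) + 13 = pos 2 = 'c'
  'b' (pos 1) + 13 = pos 14 = 'o'
Result: yyco

yyco


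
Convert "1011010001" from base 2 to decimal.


Input: "1011010001" in base 2
Positional expansion:
  Digit '1' (value 1) x 2^9 = 512
  Digit '0' (value 0) x 2^8 = 0
  Digit '1' (value 1) x 2^7 = 128
  Digit '1' (value 1) x 2^6 = 64
  Digit '0' (value 0) x 2^5 = 0
  Digit '1' (value 1) x 2^4 = 16
  Digit '0' (value 0) x 2^3 = 0
  Digit '0' (value 0) x 2^2 = 0
  Digit '0' (value 0) x 2^1 = 0
  Digit '1' (value 1) x 2^0 = 1
Sum = 721

721


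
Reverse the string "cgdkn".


Input: cgdkn
Reading characters right to left:
  Position 4: 'n'
  Position 3: 'k'
  Position 2: 'd'
  Position 1: 'g'
  Position 0: 'c'
Reversed: nkdgc

nkdgc


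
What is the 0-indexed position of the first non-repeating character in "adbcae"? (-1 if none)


Input: adbcae
Character frequencies:
  'a': 2
  'b': 1
  'c': 1
  'd': 1
  'e': 1
Scanning left to right for freq == 1:
  Position 0 ('a'): freq=2, skip
  Position 1 ('d'): unique! => answer = 1

1


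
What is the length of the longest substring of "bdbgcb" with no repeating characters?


Input: "bdbgcb"
Sliding window (track last position of each char):
  Position 0 ('b'): window [0,0] length 1 -- new best
  Position 1 ('d'): window [0,1] length 2 -- new best
  Position 2 ('b'): repeat (last at 0), move window start to 1
  Position 2 ('b'): window [1,2] length 2
  Position 3 ('g'): window [1,3] length 3 -- new best
  Position 4 ('c'): window [1,4] length 4 -- new best
  Position 5 ('b'): repeat (last at 2), move window start to 3
  Position 5 ('b'): window [3,5] length 3
Longest substring with no repeats: "dbgc" with length 4

4


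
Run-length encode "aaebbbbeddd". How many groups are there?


Input: aaebbbbeddd
Scanning for consecutive runs:
  Group 1: 'a' x 2 (positions 0-1)
  Group 2: 'e' x 1 (positions 2-2)
  Group 3: 'b' x 4 (positions 3-6)
  Group 4: 'e' x 1 (positions 7-7)
  Group 5: 'd' x 3 (positions 8-10)
Total groups: 5

5


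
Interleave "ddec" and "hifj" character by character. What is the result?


Interleaving "ddec" and "hifj":
  Position 0: 'd' from first, 'h' from second => "dh"
  Position 1: 'd' from first, 'i' from second => "di"
  Position 2: 'e' from first, 'f' from second => "ef"
  Position 3: 'c' from first, 'j' from second => "cj"
Result: dhdiefcj

dhdiefcj


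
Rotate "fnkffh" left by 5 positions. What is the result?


Input: "fnkffh", rotate left by 5
First 5 characters: "fnkff"
Remaining characters: "h"
Concatenate remaining + first: "h" + "fnkff" = "hfnkff"

hfnkff


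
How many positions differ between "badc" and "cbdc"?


Comparing "badc" and "cbdc" position by position:
  Position 0: 'b' vs 'c' => DIFFER
  Position 1: 'a' vs 'b' => DIFFER
  Position 2: 'd' vs 'd' => same
  Position 3: 'c' vs 'c' => same
Positions that differ: 2

2


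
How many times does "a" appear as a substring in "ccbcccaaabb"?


Searching for "a" in "ccbcccaaabb"
Scanning each position:
  Position 0: "c" => no
  Position 1: "c" => no
  Position 2: "b" => no
  Position 3: "c" => no
  Position 4: "c" => no
  Position 5: "c" => no
  Position 6: "a" => MATCH
  Position 7: "a" => MATCH
  Position 8: "a" => MATCH
  Position 9: "b" => no
  Position 10: "b" => no
Total occurrences: 3

3


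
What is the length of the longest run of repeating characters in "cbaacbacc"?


Input: "cbaacbacc"
Scanning for longest run:
  Position 1 ('b'): new char, reset run to 1
  Position 2 ('a'): new char, reset run to 1
  Position 3 ('a'): continues run of 'a', length=2
  Position 4 ('c'): new char, reset run to 1
  Position 5 ('b'): new char, reset run to 1
  Position 6 ('a'): new char, reset run to 1
  Position 7 ('c'): new char, reset run to 1
  Position 8 ('c'): continues run of 'c', length=2
Longest run: 'a' with length 2

2


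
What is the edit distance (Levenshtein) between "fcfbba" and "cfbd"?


Computing edit distance: "fcfbba" -> "cfbd"
DP table:
           c    f    b    d
      0    1    2    3    4
  f   1    1    1    2    3
  c   2    1    2    2    3
  f   3    2    1    2    3
  b   4    3    2    1    2
  b   5    4    3    2    2
  a   6    5    4    3    3
Edit distance = dp[6][4] = 3

3
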